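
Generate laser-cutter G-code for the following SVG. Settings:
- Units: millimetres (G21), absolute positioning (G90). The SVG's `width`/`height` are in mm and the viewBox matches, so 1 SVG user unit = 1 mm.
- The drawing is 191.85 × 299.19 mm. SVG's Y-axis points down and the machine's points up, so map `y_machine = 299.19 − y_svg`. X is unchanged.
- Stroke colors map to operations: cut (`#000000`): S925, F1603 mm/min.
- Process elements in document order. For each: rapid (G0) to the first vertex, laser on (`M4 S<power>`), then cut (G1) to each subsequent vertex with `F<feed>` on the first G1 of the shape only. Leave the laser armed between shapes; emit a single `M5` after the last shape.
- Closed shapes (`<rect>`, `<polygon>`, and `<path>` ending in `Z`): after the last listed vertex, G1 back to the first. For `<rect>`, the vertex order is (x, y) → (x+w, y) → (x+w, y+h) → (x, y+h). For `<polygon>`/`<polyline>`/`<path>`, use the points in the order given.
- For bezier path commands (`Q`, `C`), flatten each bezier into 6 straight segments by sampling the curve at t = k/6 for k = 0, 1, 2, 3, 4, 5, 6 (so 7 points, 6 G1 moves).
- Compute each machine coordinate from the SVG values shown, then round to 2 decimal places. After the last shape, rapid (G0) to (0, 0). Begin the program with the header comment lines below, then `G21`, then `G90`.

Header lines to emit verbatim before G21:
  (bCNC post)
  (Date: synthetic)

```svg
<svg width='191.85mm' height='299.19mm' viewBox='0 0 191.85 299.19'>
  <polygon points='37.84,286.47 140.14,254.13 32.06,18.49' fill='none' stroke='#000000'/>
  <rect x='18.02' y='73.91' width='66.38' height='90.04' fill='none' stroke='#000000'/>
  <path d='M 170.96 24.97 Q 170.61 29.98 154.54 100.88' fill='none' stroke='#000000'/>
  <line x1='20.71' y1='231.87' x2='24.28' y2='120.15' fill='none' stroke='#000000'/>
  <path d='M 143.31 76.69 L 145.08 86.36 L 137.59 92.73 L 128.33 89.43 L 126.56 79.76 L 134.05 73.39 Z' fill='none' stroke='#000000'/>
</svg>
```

Since the viewBox matches the mm dimensions, user units are millimetres directly. The only transform is the Y-flip y_m = 299.19 − y_svg.

Shape 1 is a closed polygon drawn with `<polygon>`. Its stroke #000000 means cut at S925, F1603. After flipping Y the toolpath is (37.84,12.72) → (140.14,45.06) → (32.06,280.70) → (37.84,12.72), returning to the start.

Shape 2 is a rectangle drawn with `<rect>`. Its stroke #000000 means cut at S925, F1603. After flipping Y the toolpath is (18.02,225.28) → (84.40,225.28) → (84.40,135.24) → (18.02,135.24) → (18.02,225.28), returning to the start.

Shape 3 is a quadratic bezier drawn with `<path>`. Its stroke #000000 means cut at S925, F1603. After flipping Y the toolpath is (170.96,274.22) → (170.41,270.72) → (168.98,263.56) → (166.68,252.74) → (163.51,238.26) → (159.46,220.11) → (154.54,198.31).

Shape 4 is a line segment drawn with `<line>`. Its stroke #000000 means cut at S925, F1603. After flipping Y the toolpath is (20.71,67.32) → (24.28,179.04).

Shape 5 is a regular polygon drawn with `<path>`. Its stroke #000000 means cut at S925, F1603. After flipping Y the toolpath is (143.31,222.50) → (145.08,212.83) → (137.59,206.46) → (128.33,209.76) → (126.56,219.43) → (134.05,225.80) → (143.31,222.50), returning to the start.

(bCNC post)
(Date: synthetic)
G21
G90
G0 X37.84 Y12.72
M4 S925
G1 X140.14 Y45.06 F1603
G1 X32.06 Y280.70
G1 X37.84 Y12.72
G0 X18.02 Y225.28
M4 S925
G1 X84.40 Y225.28 F1603
G1 X84.40 Y135.24
G1 X18.02 Y135.24
G1 X18.02 Y225.28
G0 X170.96 Y274.22
M4 S925
G1 X170.41 Y270.72 F1603
G1 X168.98 Y263.56
G1 X166.68 Y252.74
G1 X163.51 Y238.26
G1 X159.46 Y220.11
G1 X154.54 Y198.31
G0 X20.71 Y67.32
M4 S925
G1 X24.28 Y179.04 F1603
G0 X143.31 Y222.50
M4 S925
G1 X145.08 Y212.83 F1603
G1 X137.59 Y206.46
G1 X128.33 Y209.76
G1 X126.56 Y219.43
G1 X134.05 Y225.80
G1 X143.31 Y222.50
M5
G0 X0.00 Y0.00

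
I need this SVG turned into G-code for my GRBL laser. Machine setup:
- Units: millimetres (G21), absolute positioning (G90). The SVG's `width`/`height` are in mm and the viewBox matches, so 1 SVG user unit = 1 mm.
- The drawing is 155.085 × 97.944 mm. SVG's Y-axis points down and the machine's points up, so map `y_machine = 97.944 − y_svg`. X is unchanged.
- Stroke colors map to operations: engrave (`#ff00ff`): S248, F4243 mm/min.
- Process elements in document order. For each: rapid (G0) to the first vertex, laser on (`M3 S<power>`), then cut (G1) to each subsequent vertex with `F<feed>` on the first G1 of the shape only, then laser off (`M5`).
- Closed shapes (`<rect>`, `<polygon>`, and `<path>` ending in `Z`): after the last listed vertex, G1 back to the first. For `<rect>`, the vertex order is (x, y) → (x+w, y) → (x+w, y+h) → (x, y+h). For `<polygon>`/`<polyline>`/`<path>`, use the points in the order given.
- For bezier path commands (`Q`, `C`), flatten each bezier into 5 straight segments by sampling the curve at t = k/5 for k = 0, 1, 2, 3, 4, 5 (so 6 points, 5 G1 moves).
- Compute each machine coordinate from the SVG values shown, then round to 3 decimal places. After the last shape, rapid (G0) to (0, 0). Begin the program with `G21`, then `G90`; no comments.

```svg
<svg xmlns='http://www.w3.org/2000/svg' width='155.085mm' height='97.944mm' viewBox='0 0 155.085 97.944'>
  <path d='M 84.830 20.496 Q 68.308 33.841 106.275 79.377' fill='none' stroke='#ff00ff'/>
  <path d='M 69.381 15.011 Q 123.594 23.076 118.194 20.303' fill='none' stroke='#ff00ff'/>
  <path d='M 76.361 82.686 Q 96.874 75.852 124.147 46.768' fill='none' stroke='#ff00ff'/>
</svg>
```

G21
G90
G0 X84.830 Y77.448
M3 S248
G1 X80.401 Y70.822 F4243
G1 X80.331 Y61.621
G1 X84.620 Y49.845
G1 X93.268 Y35.494
G1 X106.275 Y18.567
M5
G0 X69.381 Y82.933
M3 S248
G1 X88.682 Y80.141 F4243
G1 X103.213 Y78.215
G1 X112.976 Y77.157
G1 X117.969 Y76.965
G1 X118.194 Y77.641
M5
G0 X76.361 Y15.258
M3 S248
G1 X84.837 Y18.882 F4243
G1 X93.853 Y24.285
G1 X103.410 Y31.469
G1 X113.508 Y40.432
G1 X124.147 Y51.176
M5
G0 X0.000 Y0.000

1 u = 1 mm; y_m = 97.944 − y.

[1] `<path>` quadratic bezier, #ff00ff→engrave S248 F4243: (84.830,77.448) → (80.401,70.822) → (80.331,61.621) → (84.620,49.845) → (93.268,35.494) → (106.275,18.567)

[2] `<path>` quadratic bezier, #ff00ff→engrave S248 F4243: (69.381,82.933) → (88.682,80.141) → (103.213,78.215) → (112.976,77.157) → (117.969,76.965) → (118.194,77.641)

[3] `<path>` quadratic bezier, #ff00ff→engrave S248 F4243: (76.361,15.258) → (84.837,18.882) → (93.853,24.285) → (103.410,31.469) → (113.508,40.432) → (124.147,51.176)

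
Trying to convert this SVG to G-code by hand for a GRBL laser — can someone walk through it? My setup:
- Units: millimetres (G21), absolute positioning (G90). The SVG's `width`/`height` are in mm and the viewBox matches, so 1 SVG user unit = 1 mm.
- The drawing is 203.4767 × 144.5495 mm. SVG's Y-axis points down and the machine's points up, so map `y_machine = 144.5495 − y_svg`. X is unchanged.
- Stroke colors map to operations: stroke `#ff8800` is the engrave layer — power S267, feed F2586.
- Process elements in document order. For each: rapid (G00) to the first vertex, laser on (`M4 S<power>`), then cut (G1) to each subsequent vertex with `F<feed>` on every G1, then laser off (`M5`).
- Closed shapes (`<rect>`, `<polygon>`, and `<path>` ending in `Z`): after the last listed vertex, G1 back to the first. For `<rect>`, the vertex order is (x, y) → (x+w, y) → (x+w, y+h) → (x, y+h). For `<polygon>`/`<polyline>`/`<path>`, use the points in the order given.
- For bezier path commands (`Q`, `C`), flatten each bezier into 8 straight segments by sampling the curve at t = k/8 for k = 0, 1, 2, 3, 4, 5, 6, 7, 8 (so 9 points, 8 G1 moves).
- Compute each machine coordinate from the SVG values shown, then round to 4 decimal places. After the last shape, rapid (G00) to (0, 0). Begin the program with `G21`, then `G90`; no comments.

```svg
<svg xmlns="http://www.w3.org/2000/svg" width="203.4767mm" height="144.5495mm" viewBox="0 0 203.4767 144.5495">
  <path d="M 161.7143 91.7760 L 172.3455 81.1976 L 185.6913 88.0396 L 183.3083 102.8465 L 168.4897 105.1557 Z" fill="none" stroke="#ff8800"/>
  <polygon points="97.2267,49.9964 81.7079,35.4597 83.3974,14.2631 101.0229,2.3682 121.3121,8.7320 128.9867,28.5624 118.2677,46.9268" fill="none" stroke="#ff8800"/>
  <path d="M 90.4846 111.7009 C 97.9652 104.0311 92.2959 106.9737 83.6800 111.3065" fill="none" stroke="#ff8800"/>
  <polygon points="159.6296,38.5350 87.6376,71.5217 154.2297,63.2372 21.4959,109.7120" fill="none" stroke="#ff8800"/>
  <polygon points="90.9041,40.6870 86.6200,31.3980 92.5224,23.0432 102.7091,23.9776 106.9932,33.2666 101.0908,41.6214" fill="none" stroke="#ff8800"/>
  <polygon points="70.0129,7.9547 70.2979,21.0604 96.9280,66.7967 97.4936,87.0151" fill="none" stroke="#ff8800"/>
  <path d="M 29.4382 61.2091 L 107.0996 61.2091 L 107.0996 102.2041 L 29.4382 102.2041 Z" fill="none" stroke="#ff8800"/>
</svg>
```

1 u = 1 mm; y_m = 144.5495 − y.

[1] `<path>` regular polygon, #ff8800→engrave S267 F2586: (161.7143,52.7735) → (172.3455,63.3519) → (185.6913,56.5099) → (183.3083,41.7030) → (168.4897,39.3938) → (161.7143,52.7735) (closed)

[2] `<polygon>` regular polygon, #ff8800→engrave S267 F2586: (97.2267,94.5531) → (81.7079,109.0898) → (83.3974,130.2864) → (101.0229,142.1813) → (121.3121,135.8175) → (128.9867,115.9871) → (118.2677,97.6227) → (97.2267,94.5531) (closed)

[3] `<path>` cubic bezier, #ff8800→engrave S267 F2586: (90.4846,32.8486) → (92.6934,35.2453) → (93.7889,36.7552) → (93.8907,37.4863) → (93.1185,37.5468) → (91.5917,37.0446) → (89.4300,36.0878) → (86.7529,34.7846) → (83.6800,33.2430)

[4] `<polygon>` closed polygon, #ff8800→engrave S267 F2586: (159.6296,106.0145) → (87.6376,73.0278) → (154.2297,81.3123) → (21.4959,34.8375) → (159.6296,106.0145) (closed)

[5] `<polygon>` regular polygon, #ff8800→engrave S267 F2586: (90.9041,103.8625) → (86.6200,113.1515) → (92.5224,121.5063) → (102.7091,120.5719) → (106.9932,111.2829) → (101.0908,102.9281) → (90.9041,103.8625) (closed)

[6] `<polygon>` closed polygon, #ff8800→engrave S267 F2586: (70.0129,136.5948) → (70.2979,123.4891) → (96.9280,77.7528) → (97.4936,57.5344) → (70.0129,136.5948) (closed)

[7] `<path>` rectangle, #ff8800→engrave S267 F2586: (29.4382,83.3404) → (107.0996,83.3404) → (107.0996,42.3454) → (29.4382,42.3454) → (29.4382,83.3404) (closed)

G21
G90
G00 X161.7143 Y52.7735
M4 S267
G1 X172.3455 Y63.3519 F2586
G1 X185.6913 Y56.5099 F2586
G1 X183.3083 Y41.7030 F2586
G1 X168.4897 Y39.3938 F2586
G1 X161.7143 Y52.7735 F2586
M5
G00 X97.2267 Y94.5531
M4 S267
G1 X81.7079 Y109.0898 F2586
G1 X83.3974 Y130.2864 F2586
G1 X101.0229 Y142.1813 F2586
G1 X121.3121 Y135.8175 F2586
G1 X128.9867 Y115.9871 F2586
G1 X118.2677 Y97.6227 F2586
G1 X97.2267 Y94.5531 F2586
M5
G00 X90.4846 Y32.8486
M4 S267
G1 X92.6934 Y35.2453 F2586
G1 X93.7889 Y36.7552 F2586
G1 X93.8907 Y37.4863 F2586
G1 X93.1185 Y37.5468 F2586
G1 X91.5917 Y37.0446 F2586
G1 X89.4300 Y36.0878 F2586
G1 X86.7529 Y34.7846 F2586
G1 X83.6800 Y33.2430 F2586
M5
G00 X159.6296 Y106.0145
M4 S267
G1 X87.6376 Y73.0278 F2586
G1 X154.2297 Y81.3123 F2586
G1 X21.4959 Y34.8375 F2586
G1 X159.6296 Y106.0145 F2586
M5
G00 X90.9041 Y103.8625
M4 S267
G1 X86.6200 Y113.1515 F2586
G1 X92.5224 Y121.5063 F2586
G1 X102.7091 Y120.5719 F2586
G1 X106.9932 Y111.2829 F2586
G1 X101.0908 Y102.9281 F2586
G1 X90.9041 Y103.8625 F2586
M5
G00 X70.0129 Y136.5948
M4 S267
G1 X70.2979 Y123.4891 F2586
G1 X96.9280 Y77.7528 F2586
G1 X97.4936 Y57.5344 F2586
G1 X70.0129 Y136.5948 F2586
M5
G00 X29.4382 Y83.3404
M4 S267
G1 X107.0996 Y83.3404 F2586
G1 X107.0996 Y42.3454 F2586
G1 X29.4382 Y42.3454 F2586
G1 X29.4382 Y83.3404 F2586
M5
G00 X0.0000 Y0.0000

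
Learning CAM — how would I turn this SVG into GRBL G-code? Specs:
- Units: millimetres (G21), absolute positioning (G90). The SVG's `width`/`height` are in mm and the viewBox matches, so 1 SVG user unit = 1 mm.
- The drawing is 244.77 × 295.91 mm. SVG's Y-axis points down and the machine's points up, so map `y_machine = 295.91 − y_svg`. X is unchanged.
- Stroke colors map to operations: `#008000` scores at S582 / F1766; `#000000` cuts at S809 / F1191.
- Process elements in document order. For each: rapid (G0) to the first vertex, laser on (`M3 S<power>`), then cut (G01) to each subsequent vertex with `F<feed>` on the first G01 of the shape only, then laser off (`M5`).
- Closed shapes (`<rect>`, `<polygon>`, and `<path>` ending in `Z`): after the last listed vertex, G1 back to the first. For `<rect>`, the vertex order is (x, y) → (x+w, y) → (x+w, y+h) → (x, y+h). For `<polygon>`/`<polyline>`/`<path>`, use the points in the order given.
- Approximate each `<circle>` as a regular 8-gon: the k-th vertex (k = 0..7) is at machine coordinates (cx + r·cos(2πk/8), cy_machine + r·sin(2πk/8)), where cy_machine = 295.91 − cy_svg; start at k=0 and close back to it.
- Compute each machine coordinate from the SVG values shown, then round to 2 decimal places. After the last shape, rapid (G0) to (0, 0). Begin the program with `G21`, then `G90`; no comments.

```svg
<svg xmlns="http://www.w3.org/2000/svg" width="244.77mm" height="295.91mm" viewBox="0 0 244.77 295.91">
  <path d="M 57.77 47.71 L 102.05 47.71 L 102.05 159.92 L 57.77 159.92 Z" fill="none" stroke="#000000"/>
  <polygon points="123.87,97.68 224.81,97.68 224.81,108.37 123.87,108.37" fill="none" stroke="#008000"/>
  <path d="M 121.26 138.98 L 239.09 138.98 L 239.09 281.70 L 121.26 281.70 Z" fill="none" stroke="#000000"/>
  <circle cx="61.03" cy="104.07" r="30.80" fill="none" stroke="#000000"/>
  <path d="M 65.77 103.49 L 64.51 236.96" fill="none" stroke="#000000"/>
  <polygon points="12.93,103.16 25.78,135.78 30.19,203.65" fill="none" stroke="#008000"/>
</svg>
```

1 u = 1 mm; y_m = 295.91 − y.

[1] `<path>` rectangle, #000000→cut S809 F1191: (57.77,248.20) → (102.05,248.20) → (102.05,135.99) → (57.77,135.99) → (57.77,248.20) (closed)

[2] `<polygon>` rectangle, #008000→score S582 F1766: (123.87,198.23) → (224.81,198.23) → (224.81,187.54) → (123.87,187.54) → (123.87,198.23) (closed)

[3] `<path>` rectangle, #000000→cut S809 F1191: (121.26,156.93) → (239.09,156.93) → (239.09,14.21) → (121.26,14.21) → (121.26,156.93) (closed)

[4] `<circle>` circle, #000000→cut S809 F1191: (91.83,191.84) → (82.81,213.62) → (61.03,222.64) → (39.25,213.62) → (30.23,191.84) → (39.25,170.06) → (61.03,161.04) → (82.81,170.06) → (91.83,191.84) (closed)

[5] `<path>` line segment, #000000→cut S809 F1191: (65.77,192.42) → (64.51,58.95)

[6] `<polygon>` closed polygon, #008000→score S582 F1766: (12.93,192.75) → (25.78,160.13) → (30.19,92.26) → (12.93,192.75) (closed)

G21
G90
G0 X57.77 Y248.20
M3 S809
G01 X102.05 Y248.20 F1191
G01 X102.05 Y135.99
G01 X57.77 Y135.99
G01 X57.77 Y248.20
M5
G0 X123.87 Y198.23
M3 S582
G01 X224.81 Y198.23 F1766
G01 X224.81 Y187.54
G01 X123.87 Y187.54
G01 X123.87 Y198.23
M5
G0 X121.26 Y156.93
M3 S809
G01 X239.09 Y156.93 F1191
G01 X239.09 Y14.21
G01 X121.26 Y14.21
G01 X121.26 Y156.93
M5
G0 X91.83 Y191.84
M3 S809
G01 X82.81 Y213.62 F1191
G01 X61.03 Y222.64
G01 X39.25 Y213.62
G01 X30.23 Y191.84
G01 X39.25 Y170.06
G01 X61.03 Y161.04
G01 X82.81 Y170.06
G01 X91.83 Y191.84
M5
G0 X65.77 Y192.42
M3 S809
G01 X64.51 Y58.95 F1191
M5
G0 X12.93 Y192.75
M3 S582
G01 X25.78 Y160.13 F1766
G01 X30.19 Y92.26
G01 X12.93 Y192.75
M5
G0 X0.00 Y0.00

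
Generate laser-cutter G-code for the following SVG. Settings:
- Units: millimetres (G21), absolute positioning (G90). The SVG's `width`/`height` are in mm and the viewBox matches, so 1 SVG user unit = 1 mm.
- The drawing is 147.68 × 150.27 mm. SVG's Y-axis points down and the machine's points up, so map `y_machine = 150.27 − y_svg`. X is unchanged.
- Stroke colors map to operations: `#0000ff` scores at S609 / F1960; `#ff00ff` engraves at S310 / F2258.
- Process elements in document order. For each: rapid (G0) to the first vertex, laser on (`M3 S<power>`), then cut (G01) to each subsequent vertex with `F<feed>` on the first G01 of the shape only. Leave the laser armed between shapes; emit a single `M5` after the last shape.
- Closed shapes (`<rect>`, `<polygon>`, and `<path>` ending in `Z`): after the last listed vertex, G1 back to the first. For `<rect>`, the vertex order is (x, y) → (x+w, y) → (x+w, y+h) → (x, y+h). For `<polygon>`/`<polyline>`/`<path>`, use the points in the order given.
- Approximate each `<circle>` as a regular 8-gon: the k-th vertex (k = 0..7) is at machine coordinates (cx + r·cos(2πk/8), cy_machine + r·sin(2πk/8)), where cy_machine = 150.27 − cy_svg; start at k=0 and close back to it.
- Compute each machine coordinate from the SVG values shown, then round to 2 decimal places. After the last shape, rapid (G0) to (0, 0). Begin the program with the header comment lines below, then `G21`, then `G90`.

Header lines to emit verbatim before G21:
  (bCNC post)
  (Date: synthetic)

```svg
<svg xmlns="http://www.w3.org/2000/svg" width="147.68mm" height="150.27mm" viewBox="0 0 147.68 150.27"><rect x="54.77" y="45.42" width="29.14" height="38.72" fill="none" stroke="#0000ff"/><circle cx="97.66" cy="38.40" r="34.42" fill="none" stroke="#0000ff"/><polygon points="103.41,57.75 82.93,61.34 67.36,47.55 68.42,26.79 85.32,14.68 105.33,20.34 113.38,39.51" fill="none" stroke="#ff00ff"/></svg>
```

(bCNC post)
(Date: synthetic)
G21
G90
G0 X54.77 Y104.85
M3 S609
G01 X83.91 Y104.85 F1960
G01 X83.91 Y66.13
G01 X54.77 Y66.13
G01 X54.77 Y104.85
G0 X132.08 Y111.87
M3 S609
G01 X122.00 Y136.21 F1960
G01 X97.66 Y146.29
G01 X73.32 Y136.21
G01 X63.24 Y111.87
G01 X73.32 Y87.53
G01 X97.66 Y77.45
G01 X122.00 Y87.53
G01 X132.08 Y111.87
G0 X103.41 Y92.52
M3 S310
G01 X82.93 Y88.93 F2258
G01 X67.36 Y102.72
G01 X68.42 Y123.48
G01 X85.32 Y135.59
G01 X105.33 Y129.93
G01 X113.38 Y110.76
G01 X103.41 Y92.52
M5
G0 X0.00 Y0.00

viewBox `0 0 147.68 150.27` with mm width/height → 1 unit = 1 mm. Flip: y_m = 150.27 − y_svg.

**Shape 1** — `<rect>` rectangle, stroke `#0000ff` → score (S609, F1960). Machine vertices: (54.77,104.85) → (83.91,104.85) → (83.91,66.13) → (54.77,66.13) → (54.77,104.85). Closed: final G1 returns to the first vertex.

**Shape 2** — `<circle>` circle, stroke `#0000ff` → score (S609, F1960). Machine vertices: (132.08,111.87) → (122.00,136.21) → (97.66,146.29) → (73.32,136.21) → (63.24,111.87) → (73.32,87.53) → (97.66,77.45) → (122.00,87.53) → (132.08,111.87). Closed: final G1 returns to the first vertex.

**Shape 3** — `<polygon>` regular polygon, stroke `#ff00ff` → engrave (S310, F2258). Machine vertices: (103.41,92.52) → (82.93,88.93) → (67.36,102.72) → (68.42,123.48) → (85.32,135.59) → (105.33,129.93) → (113.38,110.76) → (103.41,92.52). Closed: final G1 returns to the first vertex.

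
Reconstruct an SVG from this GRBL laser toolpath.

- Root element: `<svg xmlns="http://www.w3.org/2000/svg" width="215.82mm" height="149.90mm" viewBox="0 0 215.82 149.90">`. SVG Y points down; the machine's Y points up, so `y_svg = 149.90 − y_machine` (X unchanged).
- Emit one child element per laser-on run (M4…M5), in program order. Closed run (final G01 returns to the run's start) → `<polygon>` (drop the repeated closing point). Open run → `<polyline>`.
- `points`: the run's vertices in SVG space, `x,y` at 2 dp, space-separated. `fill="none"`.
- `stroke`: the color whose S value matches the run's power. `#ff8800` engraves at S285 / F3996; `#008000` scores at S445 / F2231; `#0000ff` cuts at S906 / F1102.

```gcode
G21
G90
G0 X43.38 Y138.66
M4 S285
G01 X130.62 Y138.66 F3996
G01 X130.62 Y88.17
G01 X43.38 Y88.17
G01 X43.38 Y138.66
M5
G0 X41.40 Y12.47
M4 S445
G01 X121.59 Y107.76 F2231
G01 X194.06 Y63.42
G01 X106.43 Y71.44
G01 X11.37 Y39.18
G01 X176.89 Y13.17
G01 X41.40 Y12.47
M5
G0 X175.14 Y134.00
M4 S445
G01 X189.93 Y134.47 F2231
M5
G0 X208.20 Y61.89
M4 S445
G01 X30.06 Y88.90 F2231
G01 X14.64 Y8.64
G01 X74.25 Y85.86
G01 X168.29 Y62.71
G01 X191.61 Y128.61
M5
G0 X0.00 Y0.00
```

<svg xmlns="http://www.w3.org/2000/svg" width="215.82mm" height="149.90mm" viewBox="0 0 215.82 149.90">
  <polygon points="43.38,11.24 130.62,11.24 130.62,61.73 43.38,61.73" fill="none" stroke="#ff8800"/>
  <polygon points="41.40,137.43 121.59,42.14 194.06,86.48 106.43,78.46 11.37,110.72 176.89,136.73" fill="none" stroke="#008000"/>
  <polyline points="175.14,15.90 189.93,15.43" fill="none" stroke="#008000"/>
  <polyline points="208.20,88.01 30.06,61.00 14.64,141.26 74.25,64.04 168.29,87.19 191.61,21.29" fill="none" stroke="#008000"/>
</svg>

Machine Y-up, SVG Y-down with viewBox height 149.90, so y_svg = 149.90 − y_machine; X carries over.

Run 1: the run's S285 means `#ff8800` (engrave). The run returns to its start, so emit a `<polygon>` with points (Y-flipped): 43.38,11.24 130.62,11.24 130.62,61.73 43.38,61.73.

Run 2: the run's S445 means `#008000` (score). The run returns to its start, so emit a `<polygon>` with points (Y-flipped): 41.40,137.43 121.59,42.14 194.06,86.48 106.43,78.46 11.37,110.72 176.89,136.73.

Run 3: the run's S445 means `#008000` (score). The run is open, so emit a `<polyline>` with points (Y-flipped): 175.14,15.90 189.93,15.43.

Run 4: the run's S445 means `#008000` (score). The run is open, so emit a `<polyline>` with points (Y-flipped): 208.20,88.01 30.06,61.00 14.64,141.26 74.25,64.04 168.29,87.19 191.61,21.29.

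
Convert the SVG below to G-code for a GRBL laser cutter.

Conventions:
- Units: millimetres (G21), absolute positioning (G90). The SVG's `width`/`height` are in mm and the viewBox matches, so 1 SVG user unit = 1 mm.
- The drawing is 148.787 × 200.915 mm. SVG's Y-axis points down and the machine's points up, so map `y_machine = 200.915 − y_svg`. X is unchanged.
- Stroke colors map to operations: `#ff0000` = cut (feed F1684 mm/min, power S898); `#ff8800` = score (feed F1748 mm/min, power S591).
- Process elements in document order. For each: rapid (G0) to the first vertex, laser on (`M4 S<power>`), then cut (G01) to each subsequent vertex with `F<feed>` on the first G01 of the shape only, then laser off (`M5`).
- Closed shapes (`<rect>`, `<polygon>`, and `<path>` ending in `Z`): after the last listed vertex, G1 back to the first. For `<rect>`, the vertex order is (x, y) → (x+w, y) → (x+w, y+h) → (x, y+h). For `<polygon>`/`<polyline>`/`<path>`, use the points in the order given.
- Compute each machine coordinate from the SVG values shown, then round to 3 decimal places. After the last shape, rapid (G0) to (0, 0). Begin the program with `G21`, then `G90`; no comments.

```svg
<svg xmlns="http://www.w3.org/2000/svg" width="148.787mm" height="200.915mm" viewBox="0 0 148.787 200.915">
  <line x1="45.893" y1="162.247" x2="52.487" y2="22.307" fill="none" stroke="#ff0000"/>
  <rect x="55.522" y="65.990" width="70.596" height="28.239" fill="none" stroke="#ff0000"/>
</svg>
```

G21
G90
G0 X45.893 Y38.668
M4 S898
G01 X52.487 Y178.608 F1684
M5
G0 X55.522 Y134.925
M4 S898
G01 X126.118 Y134.925 F1684
G01 X126.118 Y106.686
G01 X55.522 Y106.686
G01 X55.522 Y134.925
M5
G0 X0.000 Y0.000

Since the viewBox matches the mm dimensions, user units are millimetres directly. The only transform is the Y-flip y_m = 200.915 − y_svg.

Shape 1 is a line segment drawn with `<line>`. Its stroke #ff0000 means cut at S898, F1684. After flipping Y the toolpath is (45.893,38.668) → (52.487,178.608).

Shape 2 is a rectangle drawn with `<rect>`. Its stroke #ff0000 means cut at S898, F1684. After flipping Y the toolpath is (55.522,134.925) → (126.118,134.925) → (126.118,106.686) → (55.522,106.686) → (55.522,134.925), returning to the start.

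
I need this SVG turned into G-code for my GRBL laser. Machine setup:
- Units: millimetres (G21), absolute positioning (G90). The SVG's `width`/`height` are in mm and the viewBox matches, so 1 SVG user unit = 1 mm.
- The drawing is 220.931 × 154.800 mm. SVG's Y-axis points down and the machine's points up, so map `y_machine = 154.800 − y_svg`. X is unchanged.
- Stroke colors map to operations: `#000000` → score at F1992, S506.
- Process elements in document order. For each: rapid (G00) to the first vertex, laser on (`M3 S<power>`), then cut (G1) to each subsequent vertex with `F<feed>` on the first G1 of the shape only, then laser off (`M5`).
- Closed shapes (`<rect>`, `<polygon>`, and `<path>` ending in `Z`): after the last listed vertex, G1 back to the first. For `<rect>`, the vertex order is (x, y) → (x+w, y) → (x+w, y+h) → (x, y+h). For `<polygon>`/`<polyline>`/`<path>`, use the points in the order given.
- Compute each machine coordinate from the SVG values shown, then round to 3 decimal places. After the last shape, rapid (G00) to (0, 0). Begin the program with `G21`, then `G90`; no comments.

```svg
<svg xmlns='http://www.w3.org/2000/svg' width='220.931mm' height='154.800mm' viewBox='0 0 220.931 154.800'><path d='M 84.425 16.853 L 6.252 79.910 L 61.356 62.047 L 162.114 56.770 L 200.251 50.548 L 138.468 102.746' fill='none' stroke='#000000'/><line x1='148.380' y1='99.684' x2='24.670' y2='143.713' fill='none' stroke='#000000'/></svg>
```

Since the viewBox matches the mm dimensions, user units are millimetres directly. The only transform is the Y-flip y_m = 154.800 − y_svg.

Shape 1 is a open polyline drawn with `<path>`. Its stroke #000000 means score at S506, F1992. After flipping Y the toolpath is (84.425,137.947) → (6.252,74.890) → (61.356,92.753) → (162.114,98.030) → (200.251,104.252) → (138.468,52.054).

Shape 2 is a line segment drawn with `<line>`. Its stroke #000000 means score at S506, F1992. After flipping Y the toolpath is (148.380,55.116) → (24.670,11.087).

G21
G90
G00 X84.425 Y137.947
M3 S506
G1 X6.252 Y74.890 F1992
G1 X61.356 Y92.753
G1 X162.114 Y98.030
G1 X200.251 Y104.252
G1 X138.468 Y52.054
M5
G00 X148.380 Y55.116
M3 S506
G1 X24.670 Y11.087 F1992
M5
G00 X0.000 Y0.000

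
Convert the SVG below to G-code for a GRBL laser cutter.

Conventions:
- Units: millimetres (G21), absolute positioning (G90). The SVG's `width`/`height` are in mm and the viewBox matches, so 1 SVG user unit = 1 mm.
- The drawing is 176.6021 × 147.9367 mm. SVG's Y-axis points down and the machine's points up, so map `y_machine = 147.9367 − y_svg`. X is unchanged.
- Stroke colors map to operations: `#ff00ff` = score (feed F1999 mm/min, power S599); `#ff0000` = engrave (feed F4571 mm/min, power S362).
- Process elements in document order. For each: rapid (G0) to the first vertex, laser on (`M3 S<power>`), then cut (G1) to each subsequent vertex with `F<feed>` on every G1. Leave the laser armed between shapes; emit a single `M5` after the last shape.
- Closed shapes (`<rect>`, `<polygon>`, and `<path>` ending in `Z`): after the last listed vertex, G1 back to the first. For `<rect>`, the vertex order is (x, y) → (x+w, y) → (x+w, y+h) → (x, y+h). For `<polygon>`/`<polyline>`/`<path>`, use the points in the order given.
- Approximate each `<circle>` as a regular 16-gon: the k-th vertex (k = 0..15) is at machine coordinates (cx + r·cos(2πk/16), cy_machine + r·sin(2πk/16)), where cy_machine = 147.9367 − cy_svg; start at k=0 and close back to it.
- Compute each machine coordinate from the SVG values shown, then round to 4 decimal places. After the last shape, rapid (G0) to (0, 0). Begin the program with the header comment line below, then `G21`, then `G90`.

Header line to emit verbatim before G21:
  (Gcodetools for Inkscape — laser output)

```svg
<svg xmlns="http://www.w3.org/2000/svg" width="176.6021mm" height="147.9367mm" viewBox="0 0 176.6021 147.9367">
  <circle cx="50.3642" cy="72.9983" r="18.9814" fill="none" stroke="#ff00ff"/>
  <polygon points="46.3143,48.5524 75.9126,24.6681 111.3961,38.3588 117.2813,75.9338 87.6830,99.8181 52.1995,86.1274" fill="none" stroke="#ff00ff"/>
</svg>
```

(Gcodetools for Inkscape — laser output)
G21
G90
G0 X69.3456 Y74.9384
M3 S599
G1 X67.9007 Y82.2023 F1999
G1 X63.7861 Y88.3603 F1999
G1 X57.6281 Y92.4749 F1999
G1 X50.3642 Y93.9198 F1999
G1 X43.1003 Y92.4749 F1999
G1 X36.9423 Y88.3603 F1999
G1 X32.8277 Y82.2023 F1999
G1 X31.3828 Y74.9384 F1999
G1 X32.8277 Y67.6745 F1999
G1 X36.9423 Y61.5165 F1999
G1 X43.1003 Y57.4019 F1999
G1 X50.3642 Y55.9570 F1999
G1 X57.6281 Y57.4019 F1999
G1 X63.7861 Y61.5165 F1999
G1 X67.9007 Y67.6745 F1999
G1 X69.3456 Y74.9384 F1999
G0 X46.3143 Y99.3843
M3 S599
G1 X75.9126 Y123.2686 F1999
G1 X111.3961 Y109.5779 F1999
G1 X117.2813 Y72.0029 F1999
G1 X87.6830 Y48.1186 F1999
G1 X52.1995 Y61.8093 F1999
G1 X46.3143 Y99.3843 F1999
M5
G0 X0.0000 Y0.0000

Since the viewBox matches the mm dimensions, user units are millimetres directly. The only transform is the Y-flip y_m = 147.9367 − y_svg.

Shape 1 is a circle drawn with `<circle>`. Its stroke #ff00ff means score at S599, F1999. After flipping Y the toolpath is (69.3456,74.9384) → (67.9007,82.2023) → (63.7861,88.3603) → (57.6281,92.4749) → (50.3642,93.9198) → (43.1003,92.4749) → (36.9423,88.3603) → (32.8277,82.2023) → (31.3828,74.9384) → (32.8277,67.6745) → (36.9423,61.5165) → (43.1003,57.4019) → (50.3642,55.9570) → (57.6281,57.4019) → (63.7861,61.5165) → (67.9007,67.6745) → (69.3456,74.9384), returning to the start.

Shape 2 is a regular polygon drawn with `<polygon>`. Its stroke #ff00ff means score at S599, F1999. After flipping Y the toolpath is (46.3143,99.3843) → (75.9126,123.2686) → (111.3961,109.5779) → (117.2813,72.0029) → (87.6830,48.1186) → (52.1995,61.8093) → (46.3143,99.3843), returning to the start.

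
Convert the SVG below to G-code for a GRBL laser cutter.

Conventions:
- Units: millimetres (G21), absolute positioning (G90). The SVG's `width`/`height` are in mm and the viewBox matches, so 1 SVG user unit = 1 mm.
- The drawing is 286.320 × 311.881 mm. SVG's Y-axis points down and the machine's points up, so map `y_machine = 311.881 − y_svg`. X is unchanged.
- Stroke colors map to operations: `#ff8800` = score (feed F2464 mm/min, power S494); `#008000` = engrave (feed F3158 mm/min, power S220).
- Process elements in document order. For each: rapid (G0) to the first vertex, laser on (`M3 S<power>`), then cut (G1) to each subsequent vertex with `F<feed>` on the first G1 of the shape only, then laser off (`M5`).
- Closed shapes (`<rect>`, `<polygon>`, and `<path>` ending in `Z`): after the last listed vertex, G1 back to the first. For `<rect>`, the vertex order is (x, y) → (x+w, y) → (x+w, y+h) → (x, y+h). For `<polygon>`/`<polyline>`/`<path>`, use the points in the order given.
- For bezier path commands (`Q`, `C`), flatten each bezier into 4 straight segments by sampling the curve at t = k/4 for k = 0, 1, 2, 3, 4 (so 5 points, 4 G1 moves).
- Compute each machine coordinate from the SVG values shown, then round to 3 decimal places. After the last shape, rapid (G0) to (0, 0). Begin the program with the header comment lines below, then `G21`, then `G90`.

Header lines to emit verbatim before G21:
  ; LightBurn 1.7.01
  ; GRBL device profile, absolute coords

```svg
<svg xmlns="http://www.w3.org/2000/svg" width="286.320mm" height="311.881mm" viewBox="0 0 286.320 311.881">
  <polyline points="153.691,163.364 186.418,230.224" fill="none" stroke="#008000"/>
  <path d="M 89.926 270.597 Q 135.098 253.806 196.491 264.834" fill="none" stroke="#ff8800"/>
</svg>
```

; LightBurn 1.7.01
; GRBL device profile, absolute coords
G21
G90
G0 X153.691 Y148.517
M3 S220
G1 X186.418 Y81.657 F3158
M5
G0 X89.926 Y41.284
M3 S494
G1 X113.526 Y47.941 F2464
G1 X139.153 Y51.120
G1 X166.808 Y50.822
G1 X196.491 Y47.047
M5
G0 X0.000 Y0.000

1 u = 1 mm; y_m = 311.881 − y.

[1] `<polyline>` line segment, #008000→engrave S220 F3158: (153.691,148.517) → (186.418,81.657)

[2] `<path>` quadratic bezier, #ff8800→score S494 F2464: (89.926,41.284) → (113.526,47.941) → (139.153,51.120) → (166.808,50.822) → (196.491,47.047)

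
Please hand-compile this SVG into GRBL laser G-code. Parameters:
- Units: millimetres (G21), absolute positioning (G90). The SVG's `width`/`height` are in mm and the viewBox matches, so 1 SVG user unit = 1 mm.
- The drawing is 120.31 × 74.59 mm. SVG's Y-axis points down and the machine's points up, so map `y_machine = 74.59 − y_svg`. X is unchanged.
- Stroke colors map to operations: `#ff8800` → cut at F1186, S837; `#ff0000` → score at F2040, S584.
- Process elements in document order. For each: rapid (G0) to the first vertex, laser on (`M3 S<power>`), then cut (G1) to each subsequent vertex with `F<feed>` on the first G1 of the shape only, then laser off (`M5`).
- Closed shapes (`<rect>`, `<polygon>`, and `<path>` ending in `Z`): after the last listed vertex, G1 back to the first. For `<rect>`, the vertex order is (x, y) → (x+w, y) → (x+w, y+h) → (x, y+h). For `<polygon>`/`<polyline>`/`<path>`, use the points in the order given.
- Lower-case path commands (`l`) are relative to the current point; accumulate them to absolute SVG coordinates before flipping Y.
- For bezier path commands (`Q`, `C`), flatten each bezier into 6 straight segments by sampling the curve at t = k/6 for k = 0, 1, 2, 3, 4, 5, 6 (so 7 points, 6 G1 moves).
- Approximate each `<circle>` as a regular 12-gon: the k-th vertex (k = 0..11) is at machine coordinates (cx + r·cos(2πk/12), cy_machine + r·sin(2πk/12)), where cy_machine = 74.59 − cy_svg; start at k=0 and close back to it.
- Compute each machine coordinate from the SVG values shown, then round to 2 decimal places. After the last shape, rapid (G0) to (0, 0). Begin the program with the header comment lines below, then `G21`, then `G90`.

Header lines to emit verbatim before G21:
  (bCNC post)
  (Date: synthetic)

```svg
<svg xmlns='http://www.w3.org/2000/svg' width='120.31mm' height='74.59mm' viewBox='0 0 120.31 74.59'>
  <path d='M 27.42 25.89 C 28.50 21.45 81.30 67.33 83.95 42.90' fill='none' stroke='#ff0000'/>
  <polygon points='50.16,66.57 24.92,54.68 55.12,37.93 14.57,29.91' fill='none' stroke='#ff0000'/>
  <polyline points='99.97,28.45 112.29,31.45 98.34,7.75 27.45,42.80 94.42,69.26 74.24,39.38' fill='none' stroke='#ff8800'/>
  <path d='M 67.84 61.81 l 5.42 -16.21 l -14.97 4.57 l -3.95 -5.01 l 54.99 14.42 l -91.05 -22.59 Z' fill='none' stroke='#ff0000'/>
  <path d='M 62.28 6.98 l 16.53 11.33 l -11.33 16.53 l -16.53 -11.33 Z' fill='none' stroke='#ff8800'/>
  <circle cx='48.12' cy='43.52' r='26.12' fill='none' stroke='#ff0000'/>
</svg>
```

1 u = 1 mm; y_m = 74.59 − y.

[1] `<path>` cubic bezier, #ff0000→score S584 F2040: (27.42,48.70) → (31.80,47.29) → (41.97,40.83) → (55.10,32.70) → (68.36,26.23) → (78.92,24.78) → (83.95,31.69)

[2] `<polygon>` closed polygon, #ff0000→score S584 F2040: (50.16,8.02) → (24.92,19.91) → (55.12,36.66) → (14.57,44.68) → (50.16,8.02) (closed)

[3] `<polyline>` open polyline, #ff8800→cut S837 F1186: (99.97,46.14) → (112.29,43.14) → (98.34,66.84) → (27.45,31.79) → (94.42,5.33) → (74.24,35.21)

[4] `<path>` closed polygon, #ff0000→score S584 F2040: (67.84,12.78) → (73.26,28.99) → (58.29,24.42) → (54.34,29.43) → (109.33,15.01) → (18.28,37.60) → (67.84,12.78) (closed)

[5] `<path>` regular polygon, #ff8800→cut S837 F1186: (62.28,67.61) → (78.81,56.28) → (67.48,39.75) → (50.95,51.08) → (62.28,67.61) (closed)

[6] `<circle>` circle, #ff0000→score S584 F2040: (74.24,31.07) → (70.74,44.13) → (61.18,53.69) → (48.12,57.19) → (35.06,53.69) → (25.50,44.13) → (22.00,31.07) → (25.50,18.01) → (35.06,8.45) → (48.12,4.95) → (61.18,8.45) → (70.74,18.01) → (74.24,31.07) (closed)

(bCNC post)
(Date: synthetic)
G21
G90
G0 X27.42 Y48.70
M3 S584
G1 X31.80 Y47.29 F2040
G1 X41.97 Y40.83
G1 X55.10 Y32.70
G1 X68.36 Y26.23
G1 X78.92 Y24.78
G1 X83.95 Y31.69
M5
G0 X50.16 Y8.02
M3 S584
G1 X24.92 Y19.91 F2040
G1 X55.12 Y36.66
G1 X14.57 Y44.68
G1 X50.16 Y8.02
M5
G0 X99.97 Y46.14
M3 S837
G1 X112.29 Y43.14 F1186
G1 X98.34 Y66.84
G1 X27.45 Y31.79
G1 X94.42 Y5.33
G1 X74.24 Y35.21
M5
G0 X67.84 Y12.78
M3 S584
G1 X73.26 Y28.99 F2040
G1 X58.29 Y24.42
G1 X54.34 Y29.43
G1 X109.33 Y15.01
G1 X18.28 Y37.60
G1 X67.84 Y12.78
M5
G0 X62.28 Y67.61
M3 S837
G1 X78.81 Y56.28 F1186
G1 X67.48 Y39.75
G1 X50.95 Y51.08
G1 X62.28 Y67.61
M5
G0 X74.24 Y31.07
M3 S584
G1 X70.74 Y44.13 F2040
G1 X61.18 Y53.69
G1 X48.12 Y57.19
G1 X35.06 Y53.69
G1 X25.50 Y44.13
G1 X22.00 Y31.07
G1 X25.50 Y18.01
G1 X35.06 Y8.45
G1 X48.12 Y4.95
G1 X61.18 Y8.45
G1 X70.74 Y18.01
G1 X74.24 Y31.07
M5
G0 X0.00 Y0.00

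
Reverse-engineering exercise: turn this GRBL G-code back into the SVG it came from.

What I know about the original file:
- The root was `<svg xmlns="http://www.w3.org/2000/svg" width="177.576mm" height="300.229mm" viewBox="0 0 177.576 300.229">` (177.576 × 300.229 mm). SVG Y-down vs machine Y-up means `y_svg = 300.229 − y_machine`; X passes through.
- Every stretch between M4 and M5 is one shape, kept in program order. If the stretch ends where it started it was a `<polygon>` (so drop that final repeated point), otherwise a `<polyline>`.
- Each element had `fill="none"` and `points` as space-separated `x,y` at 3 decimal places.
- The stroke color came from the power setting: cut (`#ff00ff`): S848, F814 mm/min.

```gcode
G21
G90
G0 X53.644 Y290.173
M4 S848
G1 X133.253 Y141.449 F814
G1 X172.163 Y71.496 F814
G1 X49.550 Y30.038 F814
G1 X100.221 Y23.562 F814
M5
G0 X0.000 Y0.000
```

y_svg = 300.229 − y_m. Every run uses S848, so all elements get stroke `#ff00ff` (cut).

[1] open run; points: 53.644,10.056 133.253,158.780 172.163,228.733 49.550,270.191 100.221,276.667

<svg xmlns="http://www.w3.org/2000/svg" width="177.576mm" height="300.229mm" viewBox="0 0 177.576 300.229">
  <polyline points="53.644,10.056 133.253,158.780 172.163,228.733 49.550,270.191 100.221,276.667" fill="none" stroke="#ff00ff"/>
</svg>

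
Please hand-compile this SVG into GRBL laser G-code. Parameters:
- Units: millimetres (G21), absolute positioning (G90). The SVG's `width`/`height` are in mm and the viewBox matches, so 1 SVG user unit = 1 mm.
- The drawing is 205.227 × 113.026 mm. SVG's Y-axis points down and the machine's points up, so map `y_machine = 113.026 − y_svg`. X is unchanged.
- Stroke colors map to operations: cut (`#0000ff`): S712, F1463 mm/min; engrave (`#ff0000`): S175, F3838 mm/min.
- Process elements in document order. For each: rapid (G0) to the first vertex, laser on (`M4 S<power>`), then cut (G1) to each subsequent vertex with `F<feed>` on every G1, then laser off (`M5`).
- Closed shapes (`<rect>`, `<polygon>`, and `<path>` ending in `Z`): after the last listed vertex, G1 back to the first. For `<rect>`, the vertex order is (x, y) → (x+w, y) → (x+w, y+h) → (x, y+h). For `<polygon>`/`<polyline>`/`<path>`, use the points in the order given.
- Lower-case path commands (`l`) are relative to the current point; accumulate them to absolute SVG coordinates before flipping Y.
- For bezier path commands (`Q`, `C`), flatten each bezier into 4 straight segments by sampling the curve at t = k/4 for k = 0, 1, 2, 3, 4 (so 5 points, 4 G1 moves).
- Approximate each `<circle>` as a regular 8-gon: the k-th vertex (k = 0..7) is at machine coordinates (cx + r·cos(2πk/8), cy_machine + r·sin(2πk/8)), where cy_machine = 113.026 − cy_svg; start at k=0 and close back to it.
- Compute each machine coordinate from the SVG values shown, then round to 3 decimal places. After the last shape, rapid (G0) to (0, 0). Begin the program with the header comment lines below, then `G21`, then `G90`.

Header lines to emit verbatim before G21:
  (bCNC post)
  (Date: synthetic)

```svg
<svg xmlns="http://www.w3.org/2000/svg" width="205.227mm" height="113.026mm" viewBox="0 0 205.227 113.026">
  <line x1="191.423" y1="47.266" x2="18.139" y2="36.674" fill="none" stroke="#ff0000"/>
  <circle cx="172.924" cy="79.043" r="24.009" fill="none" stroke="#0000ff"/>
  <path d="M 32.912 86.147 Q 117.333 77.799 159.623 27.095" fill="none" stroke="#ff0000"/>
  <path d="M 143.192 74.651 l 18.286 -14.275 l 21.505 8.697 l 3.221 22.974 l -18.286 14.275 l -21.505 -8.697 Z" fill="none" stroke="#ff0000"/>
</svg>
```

(bCNC post)
(Date: synthetic)
G21
G90
G0 X191.423 Y65.760
M4 S175
G1 X18.139 Y76.352 F3838
M5
G0 X196.933 Y33.983
M4 S712
G1 X189.901 Y50.960 F1463
G1 X172.924 Y57.992 F1463
G1 X155.947 Y50.960 F1463
G1 X148.915 Y33.983 F1463
G1 X155.947 Y17.006 F1463
G1 X172.924 Y9.974 F1463
G1 X189.901 Y17.006 F1463
G1 X196.933 Y33.983 F1463
M5
G0 X32.912 Y26.879
M4 S175
G1 X72.489 Y33.700 F3838
G1 X106.800 Y45.816 F3838
G1 X135.845 Y63.226 F3838
G1 X159.623 Y85.931 F3838
M5
G0 X143.192 Y38.375
M4 S175
G1 X161.478 Y52.650 F3838
G1 X182.983 Y43.953 F3838
G1 X186.204 Y20.979 F3838
G1 X167.918 Y6.704 F3838
G1 X146.413 Y15.401 F3838
G1 X143.192 Y38.375 F3838
M5
G0 X0.000 Y0.000

Since the viewBox matches the mm dimensions, user units are millimetres directly. The only transform is the Y-flip y_m = 113.026 − y_svg.

Shape 1 is a line segment drawn with `<line>`. Its stroke #ff0000 means engrave at S175, F3838. After flipping Y the toolpath is (191.423,65.760) → (18.139,76.352).

Shape 2 is a circle drawn with `<circle>`. Its stroke #0000ff means cut at S712, F1463. After flipping Y the toolpath is (196.933,33.983) → (189.901,50.960) → (172.924,57.992) → (155.947,50.960) → (148.915,33.983) → (155.947,17.006) → (172.924,9.974) → (189.901,17.006) → (196.933,33.983), returning to the start.

Shape 3 is a quadratic bezier drawn with `<path>`. Its stroke #ff0000 means engrave at S175, F3838. After flipping Y the toolpath is (32.912,26.879) → (72.489,33.700) → (106.800,45.816) → (135.845,63.226) → (159.623,85.931).

Shape 4 is a regular polygon drawn with `<path>`. Its stroke #ff0000 means engrave at S175, F3838. After flipping Y the toolpath is (143.192,38.375) → (161.478,52.650) → (182.983,43.953) → (186.204,20.979) → (167.918,6.704) → (146.413,15.401) → (143.192,38.375), returning to the start.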